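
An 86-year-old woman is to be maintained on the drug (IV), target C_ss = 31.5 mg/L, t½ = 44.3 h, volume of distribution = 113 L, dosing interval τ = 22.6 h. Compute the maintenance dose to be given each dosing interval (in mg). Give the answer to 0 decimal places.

1259 mg

k = ln2 / t½ = 0.693147 / 44.3 = 0.01565 h⁻¹
CL = k × Vd = 0.01565 × 113 = 1.768 L/h
At steady state, Dose/τ = Css × CL.
Dose = Css × CL × τ = 31.5 × 1.768 × 22.6 = 1259 mg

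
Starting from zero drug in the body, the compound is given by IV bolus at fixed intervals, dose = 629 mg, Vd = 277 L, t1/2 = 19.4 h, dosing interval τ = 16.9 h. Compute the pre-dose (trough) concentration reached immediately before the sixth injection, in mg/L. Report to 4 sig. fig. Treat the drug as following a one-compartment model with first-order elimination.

C₀ per dose = Dose / Vd = 629 / 277 = 2.271 mg/L
k = ln2 / t½ = 0.693147 / 19.4 = 0.03573 h⁻¹
Fraction remaining after one interval: r = e^(−kτ) = e^(−0.03573 × 16.9) = 0.5467
Before dose 6, 5 doses have been given (aged 1τ, 2τ, 3τ, 4τ, 5τ).
C_trough = C₀ × (r + r² + … + r^5) = C₀ × r(1−r^5)/(1−r)
        = 2.271 × 0.5467 × (1 − 0.04884) / (1 − 0.5467) = 2.605 mg/L

2.605 mg/L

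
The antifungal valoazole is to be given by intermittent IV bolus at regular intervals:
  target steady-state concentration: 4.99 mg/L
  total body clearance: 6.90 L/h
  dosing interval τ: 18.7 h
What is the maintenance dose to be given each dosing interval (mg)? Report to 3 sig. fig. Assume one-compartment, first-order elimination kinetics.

At steady state, Dose/τ = Css × CL.
Dose = Css × CL × τ = 4.99 × 6.900 × 18.7 = 643.9 mg

644 mg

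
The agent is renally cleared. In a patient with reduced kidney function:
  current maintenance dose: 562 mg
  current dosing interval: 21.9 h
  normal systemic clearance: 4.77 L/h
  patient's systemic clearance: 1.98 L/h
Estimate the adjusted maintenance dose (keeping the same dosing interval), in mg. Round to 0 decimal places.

To keep the same average steady-state level, dosing rate must scale with clearance.
CL ratio = 1.98 / 4.77 = 0.4151
New dose (same interval) = 562 × 0.4151 = 233.3 mg

233 mg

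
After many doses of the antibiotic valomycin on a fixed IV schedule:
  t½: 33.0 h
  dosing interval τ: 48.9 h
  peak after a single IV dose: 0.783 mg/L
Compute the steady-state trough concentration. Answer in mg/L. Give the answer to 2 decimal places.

k = ln2 / t½ = 0.693147 / 33.0 = 0.02100 h⁻¹
e^(−kτ) = e^(−0.02100 × 48.9) = 0.3581
Accumulation ratio R = 1 / (1 − e^(−kτ)) = 1 / (1 − 0.3581) = 1.558
Steady-state trough = C₀ × R × e^(−kτ) = 0.783 × 1.558 × 0.3581 = 0.4369 mg/L

0.44 mg/L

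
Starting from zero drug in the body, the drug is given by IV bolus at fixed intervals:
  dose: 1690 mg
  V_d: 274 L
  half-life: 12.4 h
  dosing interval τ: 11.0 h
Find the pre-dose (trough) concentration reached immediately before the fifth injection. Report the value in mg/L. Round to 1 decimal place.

C₀ per dose = Dose / Vd = 1690 / 274 = 6.168 mg/L
k = ln2 / t½ = 0.693147 / 12.4 = 0.05590 h⁻¹
Fraction remaining after one interval: r = e^(−kτ) = e^(−0.05590 × 11.0) = 0.5407
Before dose 5, 4 doses have been given (aged 1τ, 2τ, 3τ, 4τ).
C_trough = C₀ × (r + r² + … + r^4) = C₀ × r(1−r^4)/(1−r)
        = 6.168 × 0.5407 × (1 − 0.08547) / (1 − 0.5407) = 6.641 mg/L

6.6 mg/L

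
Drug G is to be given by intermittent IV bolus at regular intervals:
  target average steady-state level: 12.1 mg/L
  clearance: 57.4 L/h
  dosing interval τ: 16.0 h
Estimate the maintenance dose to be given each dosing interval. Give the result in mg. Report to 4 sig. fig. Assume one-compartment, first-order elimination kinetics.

At steady state, Dose/τ = Css × CL.
Dose = Css × CL × τ = 12.1 × 57.40 × 16.0 = 11110 mg

11110 mg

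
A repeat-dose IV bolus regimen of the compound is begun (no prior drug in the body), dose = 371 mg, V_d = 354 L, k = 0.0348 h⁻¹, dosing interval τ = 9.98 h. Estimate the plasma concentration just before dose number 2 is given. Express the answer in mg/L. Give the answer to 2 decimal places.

0.74 mg/L

C₀ per dose = Dose / Vd = 371 / 354 = 1.048 mg/L
Fraction remaining after one interval: r = e^(−kτ) = e^(−0.03480 × 9.98) = 0.7066
Before dose 2, 1 dose has been given (aged 1τ).
C_trough = C₀ × r = 1.048 × 0.7066 = 0.7405 mg/L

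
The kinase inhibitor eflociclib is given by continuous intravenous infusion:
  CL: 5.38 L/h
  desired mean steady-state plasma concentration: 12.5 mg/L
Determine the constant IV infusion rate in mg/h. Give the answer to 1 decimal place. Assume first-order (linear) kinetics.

At steady state, infusion rate R₀ = Css × CL = 12.5 × 5.380 = 67.25 mg/h

67.3 mg/h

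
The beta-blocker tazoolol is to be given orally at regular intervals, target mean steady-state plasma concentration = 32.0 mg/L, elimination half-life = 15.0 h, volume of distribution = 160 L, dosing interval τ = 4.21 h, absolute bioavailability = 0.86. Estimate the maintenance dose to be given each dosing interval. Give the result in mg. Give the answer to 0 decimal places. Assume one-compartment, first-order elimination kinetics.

1158 mg

k = ln2 / t½ = 0.693147 / 15.0 = 0.04621 h⁻¹
CL = k × Vd = 0.04621 × 160 = 7.394 L/h
At steady state, F × (Dose/τ) = Css × CL.
Dose = Css × CL × τ / F = 32.0 × 7.394 × 4.21 / 0.86 = 1158 mg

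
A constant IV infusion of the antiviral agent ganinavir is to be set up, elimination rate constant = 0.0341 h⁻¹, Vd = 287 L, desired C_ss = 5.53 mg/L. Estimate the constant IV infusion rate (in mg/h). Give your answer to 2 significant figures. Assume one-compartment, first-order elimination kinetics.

54 mg/h

CL = k × Vd = 0.03410 × 287 = 9.787 L/h
At steady state, infusion rate R₀ = Css × CL = 5.53 × 9.787 = 54.12 mg/h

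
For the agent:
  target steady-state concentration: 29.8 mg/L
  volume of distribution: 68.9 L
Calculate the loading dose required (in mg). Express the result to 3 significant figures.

2050 mg

LD = Css × Vd = 29.8 × 68.9 = 2053 mg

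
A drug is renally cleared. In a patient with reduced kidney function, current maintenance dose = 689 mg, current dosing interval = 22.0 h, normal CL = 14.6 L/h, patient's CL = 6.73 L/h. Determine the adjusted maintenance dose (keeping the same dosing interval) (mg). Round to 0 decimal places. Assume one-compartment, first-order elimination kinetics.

To keep the same average steady-state level, dosing rate must scale with clearance.
CL ratio = 6.73 / 14.6 = 0.4610
New dose (same interval) = 689 × 0.4610 = 317.6 mg

318 mg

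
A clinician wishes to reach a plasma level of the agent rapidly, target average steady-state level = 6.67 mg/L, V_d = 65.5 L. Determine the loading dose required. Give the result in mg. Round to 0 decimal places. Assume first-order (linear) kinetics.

LD = Css × Vd = 6.67 × 65.5 = 436.9 mg

437 mg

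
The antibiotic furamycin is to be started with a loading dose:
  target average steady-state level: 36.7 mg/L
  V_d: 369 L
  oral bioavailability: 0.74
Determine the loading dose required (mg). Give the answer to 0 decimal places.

18300 mg

LD = Css × Vd / F = 36.7 × 369 / 0.74 = 18300 mg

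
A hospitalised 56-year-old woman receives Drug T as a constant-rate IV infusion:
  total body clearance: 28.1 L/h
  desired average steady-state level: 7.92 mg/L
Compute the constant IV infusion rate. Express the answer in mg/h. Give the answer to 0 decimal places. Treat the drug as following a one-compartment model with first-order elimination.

223 mg/h

At steady state, infusion rate R₀ = Css × CL = 7.92 × 28.10 = 222.6 mg/h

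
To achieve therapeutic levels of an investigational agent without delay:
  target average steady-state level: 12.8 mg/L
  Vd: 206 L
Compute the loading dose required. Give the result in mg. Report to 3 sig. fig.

2640 mg

LD = Css × Vd = 12.8 × 206 = 2637 mg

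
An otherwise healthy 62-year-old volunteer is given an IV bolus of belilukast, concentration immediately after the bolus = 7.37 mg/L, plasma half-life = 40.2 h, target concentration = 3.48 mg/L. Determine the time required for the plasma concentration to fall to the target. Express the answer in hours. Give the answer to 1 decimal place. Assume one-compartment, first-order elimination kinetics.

43.5 h

k = ln2 / t½ = 0.693147 / 40.2 = 0.01724 h⁻¹
t = ln(C₀ / C) / k = ln(7.370 / 3.48) / 0.01724
  = ln(2.118) / 0.01724 = 0.7505 / 0.01724 = 43.53 h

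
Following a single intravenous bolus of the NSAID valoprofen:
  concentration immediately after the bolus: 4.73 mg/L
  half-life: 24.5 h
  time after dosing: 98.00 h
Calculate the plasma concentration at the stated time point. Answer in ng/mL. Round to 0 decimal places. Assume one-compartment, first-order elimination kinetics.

k = ln2 / t½ = 0.693147 / 24.5 = 0.02829 h⁻¹
t / t½ = 98.00 / 24.5 = 4 half-lives
C = C₀ × (1/2)^4 = 4.730 × 0.06250 = 0.2956 mg/L
Convert: 0.2956 mg/L × 1000 = 295.6 ng/mL

296 ng/mL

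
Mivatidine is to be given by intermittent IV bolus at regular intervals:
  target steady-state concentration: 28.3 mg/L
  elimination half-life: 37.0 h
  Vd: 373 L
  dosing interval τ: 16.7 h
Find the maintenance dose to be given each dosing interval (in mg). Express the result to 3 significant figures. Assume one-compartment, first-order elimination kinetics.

k = ln2 / t½ = 0.693147 / 37.0 = 0.01873 h⁻¹
CL = k × Vd = 0.01873 × 373 = 6.986 L/h
At steady state, Dose/τ = Css × CL.
Dose = Css × CL × τ = 28.3 × 6.986 × 16.7 = 3302 mg

3300 mg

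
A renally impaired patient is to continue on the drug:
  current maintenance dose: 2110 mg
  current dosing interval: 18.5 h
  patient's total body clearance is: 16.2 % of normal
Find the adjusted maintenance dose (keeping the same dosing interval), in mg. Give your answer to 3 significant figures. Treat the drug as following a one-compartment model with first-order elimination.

To keep the same average steady-state level, dosing rate must scale with clearance.
CL ratio = 16.2 / 100 = 0.1620
New dose (same interval) = 2110 × 0.1620 = 341.8 mg

342 mg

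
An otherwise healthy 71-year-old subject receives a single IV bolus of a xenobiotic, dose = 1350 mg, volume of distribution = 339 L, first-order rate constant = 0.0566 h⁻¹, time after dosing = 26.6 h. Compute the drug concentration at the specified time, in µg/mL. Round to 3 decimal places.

0.884 µg/mL

C₀ = Dose / Vd = 1350 / 339 = 3.982 mg/L
C = C₀ · e^(−k·t) = 3.982 × e^(−0.05660 × 26.6)
  = 3.982 × 0.2219 = 0.8836 mg/L
(0.8836 mg/L = 0.8836 µg/mL)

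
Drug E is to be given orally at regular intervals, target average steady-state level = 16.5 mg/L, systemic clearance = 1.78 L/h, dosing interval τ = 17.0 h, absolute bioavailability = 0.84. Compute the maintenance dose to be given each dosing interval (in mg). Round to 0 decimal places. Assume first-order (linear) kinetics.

At steady state, F × (Dose/τ) = Css × CL.
Dose = Css × CL × τ / F = 16.5 × 1.780 × 17.0 / 0.84 = 594.4 mg

594 mg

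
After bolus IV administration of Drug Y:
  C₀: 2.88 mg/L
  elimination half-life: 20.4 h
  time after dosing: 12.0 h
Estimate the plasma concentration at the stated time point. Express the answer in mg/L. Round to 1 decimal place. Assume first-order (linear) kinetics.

k = ln2 / t½ = 0.693147 / 20.4 = 0.03398 h⁻¹
C = C₀ · e^(−k·t) = 2.880 × e^(−0.03398 × 12.0)
  = 2.880 × 0.6651 = 1.915 mg/L

1.9 mg/L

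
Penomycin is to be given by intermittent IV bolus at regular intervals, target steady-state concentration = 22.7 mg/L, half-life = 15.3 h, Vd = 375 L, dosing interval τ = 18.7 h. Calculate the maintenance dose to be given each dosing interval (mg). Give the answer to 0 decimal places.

7212 mg

k = ln2 / t½ = 0.693147 / 15.3 = 0.04530 h⁻¹
CL = k × Vd = 0.04530 × 375 = 16.99 L/h
At steady state, Dose/τ = Css × CL.
Dose = Css × CL × τ = 22.7 × 16.99 × 18.7 = 7212 mg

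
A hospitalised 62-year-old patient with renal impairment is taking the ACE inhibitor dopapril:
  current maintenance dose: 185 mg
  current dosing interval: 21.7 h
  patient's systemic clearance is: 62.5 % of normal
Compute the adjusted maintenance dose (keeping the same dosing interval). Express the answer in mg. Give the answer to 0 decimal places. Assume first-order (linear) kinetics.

116 mg

To keep the same average steady-state level, dosing rate must scale with clearance.
CL ratio = 62.5 / 100 = 0.6250
New dose (same interval) = 185 × 0.6250 = 115.6 mg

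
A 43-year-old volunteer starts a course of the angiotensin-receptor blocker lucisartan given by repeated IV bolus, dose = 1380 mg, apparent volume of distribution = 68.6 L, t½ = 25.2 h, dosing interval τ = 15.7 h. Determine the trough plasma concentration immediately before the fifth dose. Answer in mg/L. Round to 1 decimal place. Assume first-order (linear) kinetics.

C₀ per dose = Dose / Vd = 1380 / 68.6 = 20.12 mg/L
k = ln2 / t½ = 0.693147 / 25.2 = 0.02751 h⁻¹
Fraction remaining after one interval: r = e^(−kτ) = e^(−0.02751 × 15.7) = 0.6493
Before dose 5, 4 doses have been given (aged 1τ, 2τ, 3τ, 4τ).
C_trough = C₀ × (r + r² + … + r^4) = C₀ × r(1−r^4)/(1−r)
        = 20.12 × 0.6493 × (1 − 0.1777) / (1 − 0.6493) = 30.63 mg/L

30.6 mg/L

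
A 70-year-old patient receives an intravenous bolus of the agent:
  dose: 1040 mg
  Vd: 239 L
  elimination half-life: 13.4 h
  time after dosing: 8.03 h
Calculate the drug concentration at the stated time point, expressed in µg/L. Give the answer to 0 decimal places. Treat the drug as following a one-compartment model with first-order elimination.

2872 µg/L

C₀ = Dose / Vd = 1040 / 239 = 4.351 mg/L
k = ln2 / t½ = 0.693147 / 13.4 = 0.05173 h⁻¹
C = C₀ · e^(−k·t) = 4.351 × e^(−0.05173 × 8.03)
  = 4.351 × 0.6601 = 2.872 mg/L
Convert: 2.872 mg/L × 1000 = 2872 µg/L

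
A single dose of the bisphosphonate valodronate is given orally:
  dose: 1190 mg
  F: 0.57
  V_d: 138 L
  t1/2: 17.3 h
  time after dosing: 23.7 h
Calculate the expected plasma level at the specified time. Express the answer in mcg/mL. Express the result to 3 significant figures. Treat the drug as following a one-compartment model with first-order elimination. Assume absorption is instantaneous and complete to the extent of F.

1.90 mcg/mL

Amount reaching circulation = F × Dose = 0.57 × 1190 = 678.3 mg
C₀ = F·Dose / Vd = 678.3 / 138 = 4.915 mg/L
k = ln2 / t½ = 0.693147 / 17.3 = 0.04007 h⁻¹
C = C₀ · e^(−k·t) = 4.915 × e^(−0.04007 × 23.7)
  = 4.915 × 0.3869 = 1.902 mg/L
(1.902 mg/L = 1.902 mcg/mL)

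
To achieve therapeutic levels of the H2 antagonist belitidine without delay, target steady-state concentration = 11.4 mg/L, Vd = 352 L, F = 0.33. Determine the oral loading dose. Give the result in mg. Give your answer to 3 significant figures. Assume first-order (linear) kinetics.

LD = Css × Vd / F = 11.4 × 352 / 0.33 = 12160 mg

12200 mg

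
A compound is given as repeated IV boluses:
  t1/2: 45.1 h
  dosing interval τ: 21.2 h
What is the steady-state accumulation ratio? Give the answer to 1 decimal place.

3.6

k = ln2 / t½ = 0.693147 / 45.1 = 0.01537 h⁻¹
e^(−kτ) = e^(−0.01537 × 21.2) = 0.7219
Accumulation ratio R = 1 / (1 − e^(−kτ)) = 1 / (1 − 0.7219) = 3.596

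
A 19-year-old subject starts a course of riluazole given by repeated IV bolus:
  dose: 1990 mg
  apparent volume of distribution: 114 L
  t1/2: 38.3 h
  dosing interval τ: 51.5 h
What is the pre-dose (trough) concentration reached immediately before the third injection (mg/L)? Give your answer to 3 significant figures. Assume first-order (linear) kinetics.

9.58 mg/L

C₀ per dose = Dose / Vd = 1990 / 114 = 17.46 mg/L
k = ln2 / t½ = 0.693147 / 38.3 = 0.01810 h⁻¹
Fraction remaining after one interval: r = e^(−kτ) = e^(−0.01810 × 51.5) = 0.3937
Before dose 3, 2 doses have been given (aged 1τ, 2τ).
C_trough = C₀ × (r + r²) = 17.46 × (0.3937 + 0.1550) = 9.580 mg/L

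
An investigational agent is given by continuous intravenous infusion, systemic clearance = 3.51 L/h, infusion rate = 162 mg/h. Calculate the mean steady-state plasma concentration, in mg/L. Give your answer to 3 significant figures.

At steady state Css = R₀ / CL = 162 / 3.510 = 46.15 mg/L

46.2 mg/L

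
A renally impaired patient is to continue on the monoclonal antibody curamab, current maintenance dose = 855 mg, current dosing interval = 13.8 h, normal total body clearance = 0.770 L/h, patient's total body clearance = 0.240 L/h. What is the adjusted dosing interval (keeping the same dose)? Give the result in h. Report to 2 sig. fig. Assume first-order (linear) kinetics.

44 h

To keep the same average steady-state level, dosing rate must scale with clearance.
CL ratio = 0.240 / 0.770 = 0.3117
New interval (same dose) = 13.8 / 0.3117 = 44.27 h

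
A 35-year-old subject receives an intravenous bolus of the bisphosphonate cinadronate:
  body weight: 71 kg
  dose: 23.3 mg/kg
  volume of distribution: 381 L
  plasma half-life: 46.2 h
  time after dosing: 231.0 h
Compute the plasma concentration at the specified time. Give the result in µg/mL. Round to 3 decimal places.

Total dose = 23.3 × 71 = 1654 mg
C₀ = Dose / Vd = 1654 / 381 = 4.341 mg/L
k = ln2 / t½ = 0.693147 / 46.2 = 0.01500 h⁻¹
t / t½ = 231.0 / 46.2 = 5 half-lives
C = C₀ × (1/2)^5 = 4.341 × 0.03125 = 0.1357 mg/L
(0.1357 mg/L = 0.1357 µg/mL)

0.136 µg/mL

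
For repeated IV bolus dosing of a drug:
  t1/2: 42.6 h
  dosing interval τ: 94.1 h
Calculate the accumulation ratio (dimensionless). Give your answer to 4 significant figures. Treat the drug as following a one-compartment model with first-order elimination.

1.276

k = ln2 / t½ = 0.693147 / 42.6 = 0.01627 h⁻¹
e^(−kτ) = e^(−0.01627 × 94.1) = 0.2163
Accumulation ratio R = 1 / (1 − e^(−kτ)) = 1 / (1 − 0.2163) = 1.276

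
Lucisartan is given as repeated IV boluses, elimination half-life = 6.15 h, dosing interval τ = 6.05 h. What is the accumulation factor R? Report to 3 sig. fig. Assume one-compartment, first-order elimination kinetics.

2.02

k = ln2 / t½ = 0.693147 / 6.15 = 0.1127 h⁻¹
e^(−kτ) = e^(−0.1127 × 6.05) = 0.5057
Accumulation ratio R = 1 / (1 − e^(−kτ)) = 1 / (1 − 0.5057) = 2.023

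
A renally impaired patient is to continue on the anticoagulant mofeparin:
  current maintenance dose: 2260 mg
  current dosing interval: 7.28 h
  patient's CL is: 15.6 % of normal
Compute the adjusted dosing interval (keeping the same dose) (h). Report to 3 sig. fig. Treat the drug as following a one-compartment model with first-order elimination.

46.7 h

To keep the same average steady-state level, dosing rate must scale with clearance.
CL ratio = 15.6 / 100 = 0.1560
New interval (same dose) = 7.28 / 0.1560 = 46.67 h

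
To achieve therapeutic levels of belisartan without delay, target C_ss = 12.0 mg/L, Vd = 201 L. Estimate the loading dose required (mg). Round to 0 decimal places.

2412 mg

LD = Css × Vd = 12.0 × 201 = 2412 mg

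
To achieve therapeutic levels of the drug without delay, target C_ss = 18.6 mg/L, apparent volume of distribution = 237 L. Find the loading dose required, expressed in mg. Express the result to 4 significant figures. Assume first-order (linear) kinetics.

LD = Css × Vd = 18.6 × 237 = 4408 mg

4408 mg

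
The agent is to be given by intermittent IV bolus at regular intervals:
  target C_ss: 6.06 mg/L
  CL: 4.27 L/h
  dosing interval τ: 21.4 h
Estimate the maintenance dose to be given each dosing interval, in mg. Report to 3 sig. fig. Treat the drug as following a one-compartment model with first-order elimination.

At steady state, Dose/τ = Css × CL.
Dose = Css × CL × τ = 6.06 × 4.270 × 21.4 = 553.8 mg

554 mg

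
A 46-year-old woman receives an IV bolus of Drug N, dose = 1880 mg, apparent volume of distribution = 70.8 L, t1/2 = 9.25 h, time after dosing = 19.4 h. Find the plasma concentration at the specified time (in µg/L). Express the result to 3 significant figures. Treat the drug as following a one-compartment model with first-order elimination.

6210 µg/L

C₀ = Dose / Vd = 1880 / 70.8 = 26.55 mg/L
k = ln2 / t½ = 0.693147 / 9.25 = 0.07493 h⁻¹
C = C₀ · e^(−k·t) = 26.55 × e^(−0.07493 × 19.4)
  = 26.55 × 0.2337 = 6.205 mg/L
Convert: 6.205 mg/L × 1000 = 6205 µg/L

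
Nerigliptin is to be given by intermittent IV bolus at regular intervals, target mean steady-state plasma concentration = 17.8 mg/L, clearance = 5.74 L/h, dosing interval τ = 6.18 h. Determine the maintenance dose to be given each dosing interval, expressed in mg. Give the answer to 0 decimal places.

At steady state, Dose/τ = Css × CL.
Dose = Css × CL × τ = 17.8 × 5.740 × 6.18 = 631.4 mg

631 mg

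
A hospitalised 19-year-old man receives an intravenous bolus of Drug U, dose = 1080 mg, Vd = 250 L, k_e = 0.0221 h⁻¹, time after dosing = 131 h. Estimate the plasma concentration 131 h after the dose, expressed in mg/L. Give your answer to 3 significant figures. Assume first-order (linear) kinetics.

0.239 mg/L

C₀ = Dose / Vd = 1080 / 250 = 4.320 mg/L
C = C₀ · e^(−k·t) = 4.320 × e^(−0.02210 × 131)
  = 4.320 × 0.05529 = 0.2389 mg/L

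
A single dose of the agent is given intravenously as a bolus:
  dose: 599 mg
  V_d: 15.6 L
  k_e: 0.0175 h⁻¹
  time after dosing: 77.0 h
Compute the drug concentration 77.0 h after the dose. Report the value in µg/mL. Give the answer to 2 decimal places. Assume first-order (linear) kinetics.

C₀ = Dose / Vd = 599.0 / 15.6 = 38.40 mg/L
C = C₀ · e^(−k·t) = 38.40 × e^(−0.01750 × 77.0)
  = 38.40 × 0.2599 = 9.980 mg/L
(9.980 mg/L = 9.980 µg/mL)

9.98 µg/mL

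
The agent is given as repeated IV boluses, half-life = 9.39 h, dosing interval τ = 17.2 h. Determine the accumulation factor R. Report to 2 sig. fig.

1.4

k = ln2 / t½ = 0.693147 / 9.39 = 0.07382 h⁻¹
e^(−kτ) = e^(−0.07382 × 17.2) = 0.2809
Accumulation ratio R = 1 / (1 − e^(−kτ)) = 1 / (1 − 0.2809) = 1.391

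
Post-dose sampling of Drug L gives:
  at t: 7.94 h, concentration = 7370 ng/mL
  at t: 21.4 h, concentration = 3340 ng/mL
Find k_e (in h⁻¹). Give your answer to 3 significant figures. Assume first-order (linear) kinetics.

k = ln(C₁/C₂) / (t₂ − t₁) = ln(7370/3340) / (21.4 − 7.94)
  = 0.7914 / 13.46 = 0.05880 h⁻¹

0.0588 h⁻¹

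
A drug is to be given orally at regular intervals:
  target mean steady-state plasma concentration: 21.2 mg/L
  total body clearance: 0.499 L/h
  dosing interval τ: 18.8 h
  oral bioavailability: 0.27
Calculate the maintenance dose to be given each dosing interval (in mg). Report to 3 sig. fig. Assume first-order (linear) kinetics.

737 mg

At steady state, F × (Dose/τ) = Css × CL.
Dose = Css × CL × τ / F = 21.2 × 0.4990 × 18.8 / 0.27 = 736.6 mg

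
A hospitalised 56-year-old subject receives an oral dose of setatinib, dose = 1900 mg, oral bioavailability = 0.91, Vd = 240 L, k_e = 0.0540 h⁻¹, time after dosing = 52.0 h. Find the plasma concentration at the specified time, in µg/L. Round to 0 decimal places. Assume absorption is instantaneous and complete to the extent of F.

435 µg/L

Amount reaching circulation = F × Dose = 0.91 × 1900 = 1729 mg
C₀ = F·Dose / Vd = 1729 / 240 = 7.204 mg/L
C = C₀ · e^(−k·t) = 7.204 × e^(−0.05400 × 52.0)
  = 7.204 × 0.06033 = 0.4346 mg/L
Convert: 0.4346 mg/L × 1000 = 434.6 µg/L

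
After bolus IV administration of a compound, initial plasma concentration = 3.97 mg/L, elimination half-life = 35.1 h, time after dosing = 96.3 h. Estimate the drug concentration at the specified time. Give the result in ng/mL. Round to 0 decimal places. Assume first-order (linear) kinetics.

593 ng/mL

k = ln2 / t½ = 0.693147 / 35.1 = 0.01975 h⁻¹
C = C₀ · e^(−k·t) = 3.970 × e^(−0.01975 × 96.3)
  = 3.970 × 0.1493 = 0.5927 mg/L
Convert: 0.5927 mg/L × 1000 = 592.7 ng/mL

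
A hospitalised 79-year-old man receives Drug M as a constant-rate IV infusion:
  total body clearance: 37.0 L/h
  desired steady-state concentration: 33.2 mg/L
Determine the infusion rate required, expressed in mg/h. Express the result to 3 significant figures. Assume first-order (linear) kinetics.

At steady state, infusion rate R₀ = Css × CL = 33.2 × 37.00 = 1228 mg/h

1230 mg/h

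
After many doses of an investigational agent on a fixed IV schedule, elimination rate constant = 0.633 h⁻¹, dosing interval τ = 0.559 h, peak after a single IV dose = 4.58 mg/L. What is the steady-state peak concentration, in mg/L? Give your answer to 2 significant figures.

e^(−kτ) = e^(−0.6330 × 0.559) = 0.7020
Accumulation ratio R = 1 / (1 − e^(−kτ)) = 1 / (1 − 0.7020) = 3.356
Steady-state peak = C₀ × R = 4.58 × 3.356 = 15.37 mg/L

15 mg/L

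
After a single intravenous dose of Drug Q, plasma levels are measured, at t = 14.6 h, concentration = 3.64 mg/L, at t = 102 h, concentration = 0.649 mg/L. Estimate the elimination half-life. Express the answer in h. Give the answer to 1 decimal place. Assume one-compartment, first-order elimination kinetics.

35.1 h

k = ln(C₁/C₂) / (t₂ − t₁) = ln(3.64/0.649) / (102 − 14.6)
  = 1.724 / 87.40 = 0.01973 h⁻¹
t½ = ln2 / k = 0.693147 / 0.01973 = 35.13 h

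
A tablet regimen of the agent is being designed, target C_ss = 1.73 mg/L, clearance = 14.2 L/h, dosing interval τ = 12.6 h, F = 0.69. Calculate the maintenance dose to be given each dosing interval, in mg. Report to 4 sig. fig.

At steady state, F × (Dose/τ) = Css × CL.
Dose = Css × CL × τ / F = 1.73 × 14.20 × 12.6 / 0.69 = 448.6 mg

448.6 mg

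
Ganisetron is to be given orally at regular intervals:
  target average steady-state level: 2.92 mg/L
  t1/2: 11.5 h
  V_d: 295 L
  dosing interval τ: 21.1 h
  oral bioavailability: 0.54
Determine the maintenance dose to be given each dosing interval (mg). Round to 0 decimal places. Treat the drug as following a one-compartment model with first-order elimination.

k = ln2 / t½ = 0.693147 / 11.5 = 0.06027 h⁻¹
CL = k × Vd = 0.06027 × 295 = 17.78 L/h
At steady state, F × (Dose/τ) = Css × CL.
Dose = Css × CL × τ / F = 2.92 × 17.78 × 21.1 / 0.54 = 2029 mg

2029 mg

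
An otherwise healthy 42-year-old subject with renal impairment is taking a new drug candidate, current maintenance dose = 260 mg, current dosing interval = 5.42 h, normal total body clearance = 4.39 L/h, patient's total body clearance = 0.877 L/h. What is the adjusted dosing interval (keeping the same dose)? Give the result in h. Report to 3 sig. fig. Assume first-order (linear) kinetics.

27.1 h

To keep the same average steady-state level, dosing rate must scale with clearance.
CL ratio = 0.877 / 4.39 = 0.1998
New interval (same dose) = 5.42 / 0.1998 = 27.13 h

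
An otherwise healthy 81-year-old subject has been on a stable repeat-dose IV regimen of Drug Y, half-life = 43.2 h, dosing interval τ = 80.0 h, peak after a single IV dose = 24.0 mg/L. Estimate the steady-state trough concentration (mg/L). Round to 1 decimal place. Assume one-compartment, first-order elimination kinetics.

k = ln2 / t½ = 0.693147 / 43.2 = 0.01605 h⁻¹
e^(−kτ) = e^(−0.01605 × 80.0) = 0.2769
Accumulation ratio R = 1 / (1 − e^(−kτ)) = 1 / (1 − 0.2769) = 1.383
Steady-state trough = C₀ × R × e^(−kτ) = 24.0 × 1.383 × 0.2769 = 9.191 mg/L

9.2 mg/L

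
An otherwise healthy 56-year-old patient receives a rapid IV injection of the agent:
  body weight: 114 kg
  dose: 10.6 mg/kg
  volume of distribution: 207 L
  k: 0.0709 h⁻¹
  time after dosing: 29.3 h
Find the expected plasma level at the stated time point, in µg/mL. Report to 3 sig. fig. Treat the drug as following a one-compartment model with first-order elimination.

Total dose = 10.6 × 114 = 1208 mg
C₀ = Dose / Vd = 1208 / 207 = 5.836 mg/L
C = C₀ · e^(−k·t) = 5.836 × e^(−0.07090 × 29.3)
  = 5.836 × 0.1253 = 0.7313 mg/L
(0.7313 mg/L = 0.7313 µg/mL)

0.731 µg/mL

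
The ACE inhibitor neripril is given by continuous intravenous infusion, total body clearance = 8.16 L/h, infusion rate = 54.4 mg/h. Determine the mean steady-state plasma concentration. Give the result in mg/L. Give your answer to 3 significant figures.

At steady state Css = R₀ / CL = 54.4 / 8.160 = 6.667 mg/L

6.67 mg/L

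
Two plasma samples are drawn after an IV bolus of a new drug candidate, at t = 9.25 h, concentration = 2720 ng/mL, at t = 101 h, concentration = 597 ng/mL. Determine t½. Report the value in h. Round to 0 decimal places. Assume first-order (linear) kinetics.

42 h

k = ln(C₁/C₂) / (t₂ − t₁) = ln(2720/597) / (101 − 9.25)
  = 1.516 / 91.75 = 0.01652 h⁻¹
t½ = ln2 / k = 0.693147 / 0.01652 = 41.96 h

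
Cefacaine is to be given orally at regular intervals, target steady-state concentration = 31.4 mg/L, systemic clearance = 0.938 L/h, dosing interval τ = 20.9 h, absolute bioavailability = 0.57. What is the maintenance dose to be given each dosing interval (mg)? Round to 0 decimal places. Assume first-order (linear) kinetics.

At steady state, F × (Dose/τ) = Css × CL.
Dose = Css × CL × τ / F = 31.4 × 0.9380 × 20.9 / 0.57 = 1080 mg

1080 mg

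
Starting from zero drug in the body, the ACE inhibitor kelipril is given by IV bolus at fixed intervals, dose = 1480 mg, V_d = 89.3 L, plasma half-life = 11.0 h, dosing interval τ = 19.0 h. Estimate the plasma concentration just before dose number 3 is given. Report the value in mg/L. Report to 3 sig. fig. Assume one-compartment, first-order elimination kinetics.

6.52 mg/L

C₀ per dose = Dose / Vd = 1480 / 89.3 = 16.57 mg/L
k = ln2 / t½ = 0.693147 / 11.0 = 0.06301 h⁻¹
Fraction remaining after one interval: r = e^(−kτ) = e^(−0.06301 × 19.0) = 0.3020
Before dose 3, 2 doses have been given (aged 1τ, 2τ).
C_trough = C₀ × (r + r²) = 16.57 × (0.3020 + 0.09120) = 6.515 mg/L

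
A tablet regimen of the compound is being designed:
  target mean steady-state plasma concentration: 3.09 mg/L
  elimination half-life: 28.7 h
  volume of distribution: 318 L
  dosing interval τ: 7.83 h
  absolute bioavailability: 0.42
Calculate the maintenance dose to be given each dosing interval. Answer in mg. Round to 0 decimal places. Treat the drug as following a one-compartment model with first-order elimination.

k = ln2 / t½ = 0.693147 / 28.7 = 0.02415 h⁻¹
CL = k × Vd = 0.02415 × 318 = 7.680 L/h
At steady state, F × (Dose/τ) = Css × CL.
Dose = Css × CL × τ / F = 3.09 × 7.680 × 7.83 / 0.42 = 442.4 mg

442 mg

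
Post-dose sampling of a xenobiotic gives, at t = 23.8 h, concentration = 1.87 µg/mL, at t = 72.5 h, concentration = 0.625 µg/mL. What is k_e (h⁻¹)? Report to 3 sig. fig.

0.0225 h⁻¹

k = ln(C₁/C₂) / (t₂ − t₁) = ln(1.87/0.625) / (72.5 − 23.8)
  = 1.096 / 48.70 = 0.02251 h⁻¹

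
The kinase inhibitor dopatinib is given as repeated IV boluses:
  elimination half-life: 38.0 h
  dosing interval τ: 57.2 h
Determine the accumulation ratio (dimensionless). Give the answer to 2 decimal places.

1.54

k = ln2 / t½ = 0.693147 / 38.0 = 0.01824 h⁻¹
e^(−kτ) = e^(−0.01824 × 57.2) = 0.3523
Accumulation ratio R = 1 / (1 − e^(−kτ)) = 1 / (1 − 0.3523) = 1.544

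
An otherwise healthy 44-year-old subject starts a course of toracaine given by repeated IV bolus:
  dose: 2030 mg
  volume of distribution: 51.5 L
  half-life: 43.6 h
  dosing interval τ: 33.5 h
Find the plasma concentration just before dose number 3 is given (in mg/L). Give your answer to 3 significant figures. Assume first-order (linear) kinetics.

C₀ per dose = Dose / Vd = 2030 / 51.5 = 39.42 mg/L
k = ln2 / t½ = 0.693147 / 43.6 = 0.01590 h⁻¹
Fraction remaining after one interval: r = e^(−kτ) = e^(−0.01590 × 33.5) = 0.5870
Before dose 3, 2 doses have been given (aged 1τ, 2τ).
C_trough = C₀ × (r + r²) = 39.42 × (0.5870 + 0.3446) = 36.72 mg/L

36.7 mg/L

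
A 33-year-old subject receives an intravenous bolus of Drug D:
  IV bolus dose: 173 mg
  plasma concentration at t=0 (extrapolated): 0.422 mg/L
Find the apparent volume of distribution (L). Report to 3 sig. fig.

Vd = Dose / C₀ = 173.0 / 0.422 = 410.0 L

410 L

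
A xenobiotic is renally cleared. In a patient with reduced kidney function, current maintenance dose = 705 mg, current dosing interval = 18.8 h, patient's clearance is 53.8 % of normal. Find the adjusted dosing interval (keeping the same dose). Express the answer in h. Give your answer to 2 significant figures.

35 h

To keep the same average steady-state level, dosing rate must scale with clearance.
CL ratio = 53.8 / 100 = 0.5380
New interval (same dose) = 18.8 / 0.5380 = 34.94 h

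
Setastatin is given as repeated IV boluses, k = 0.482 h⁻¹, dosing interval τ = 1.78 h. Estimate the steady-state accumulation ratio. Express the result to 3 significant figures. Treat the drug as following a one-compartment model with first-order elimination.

1.74

e^(−kτ) = e^(−0.4820 × 1.78) = 0.4240
Accumulation ratio R = 1 / (1 − e^(−kτ)) = 1 / (1 − 0.4240) = 1.736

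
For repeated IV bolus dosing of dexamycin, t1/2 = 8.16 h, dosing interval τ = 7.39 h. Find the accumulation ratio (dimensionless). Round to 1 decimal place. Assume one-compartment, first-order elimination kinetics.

k = ln2 / t½ = 0.693147 / 8.16 = 0.08494 h⁻¹
e^(−kτ) = e^(−0.08494 × 7.39) = 0.5338
Accumulation ratio R = 1 / (1 − e^(−kτ)) = 1 / (1 − 0.5338) = 2.145

2.1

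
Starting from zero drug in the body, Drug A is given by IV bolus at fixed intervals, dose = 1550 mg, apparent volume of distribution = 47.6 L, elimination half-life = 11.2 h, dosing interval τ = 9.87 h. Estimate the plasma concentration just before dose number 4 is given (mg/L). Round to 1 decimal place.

C₀ per dose = Dose / Vd = 1550 / 47.6 = 32.56 mg/L
k = ln2 / t½ = 0.693147 / 11.2 = 0.06189 h⁻¹
Fraction remaining after one interval: r = e^(−kτ) = e^(−0.06189 × 9.87) = 0.5429
Before dose 4, 3 doses have been given (aged 1τ, 2τ, 3τ).
C_trough = C₀ × (r + r² + … + r^3) = C₀ × r(1−r^3)/(1−r)
        = 32.56 × 0.5429 × (1 − 0.1600) / (1 − 0.5429) = 32.48 mg/L

32.5 mg/L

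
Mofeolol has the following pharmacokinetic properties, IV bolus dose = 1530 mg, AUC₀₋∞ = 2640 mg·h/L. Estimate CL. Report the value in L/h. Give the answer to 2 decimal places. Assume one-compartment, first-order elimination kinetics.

0.58 L/h

CL = Dose / AUC = 1530 / 2640 = 0.5795 L/h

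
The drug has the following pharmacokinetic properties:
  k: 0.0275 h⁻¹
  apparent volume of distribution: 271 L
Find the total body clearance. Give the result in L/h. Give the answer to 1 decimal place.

CL = k × Vd = 0.0275 × 271 = 7.453 L/h

7.5 L/h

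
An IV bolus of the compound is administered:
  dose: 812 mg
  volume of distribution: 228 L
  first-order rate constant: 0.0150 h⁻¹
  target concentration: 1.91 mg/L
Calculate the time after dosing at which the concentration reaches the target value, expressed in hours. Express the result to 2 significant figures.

42 h

C₀ = Dose / Vd = 812.0 / 228 = 3.561 mg/L
t = ln(C₀ / C) / k = ln(3.561 / 1.91) / 0.01500
  = ln(1.864) / 0.01500 = 0.6227 / 0.01500 = 41.51 h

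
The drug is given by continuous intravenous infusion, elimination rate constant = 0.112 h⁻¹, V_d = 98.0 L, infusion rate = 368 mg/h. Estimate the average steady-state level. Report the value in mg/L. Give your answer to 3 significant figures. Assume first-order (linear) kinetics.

CL = k × Vd = 0.1120 × 98.0 = 10.98 L/h
At steady state Css = R₀ / CL = 368 / 10.98 = 33.52 mg/L

33.5 mg/L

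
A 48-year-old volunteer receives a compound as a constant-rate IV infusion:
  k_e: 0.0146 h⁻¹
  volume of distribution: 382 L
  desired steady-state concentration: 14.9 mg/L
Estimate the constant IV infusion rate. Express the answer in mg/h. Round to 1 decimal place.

83.1 mg/h

CL = k × Vd = 0.01460 × 382 = 5.577 L/h
At steady state, infusion rate R₀ = Css × CL = 14.9 × 5.577 = 83.10 mg/h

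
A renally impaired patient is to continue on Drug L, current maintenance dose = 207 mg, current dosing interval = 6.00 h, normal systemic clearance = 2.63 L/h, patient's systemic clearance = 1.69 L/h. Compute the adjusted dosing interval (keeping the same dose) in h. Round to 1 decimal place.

9.3 h

To keep the same average steady-state level, dosing rate must scale with clearance.
CL ratio = 1.69 / 2.63 = 0.6426
New interval (same dose) = 6.00 / 0.6426 = 9.337 h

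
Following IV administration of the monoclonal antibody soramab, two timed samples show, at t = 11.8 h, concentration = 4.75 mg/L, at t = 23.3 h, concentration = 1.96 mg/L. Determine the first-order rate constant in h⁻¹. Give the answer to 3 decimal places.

0.077 h⁻¹

k = ln(C₁/C₂) / (t₂ − t₁) = ln(4.75/1.96) / (23.3 − 11.8)
  = 0.8852 / 11.50 = 0.07697 h⁻¹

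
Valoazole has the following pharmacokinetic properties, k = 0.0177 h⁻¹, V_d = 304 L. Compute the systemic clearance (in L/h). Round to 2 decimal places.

CL = k × Vd = 0.0177 × 304 = 5.381 L/h

5.38 L/h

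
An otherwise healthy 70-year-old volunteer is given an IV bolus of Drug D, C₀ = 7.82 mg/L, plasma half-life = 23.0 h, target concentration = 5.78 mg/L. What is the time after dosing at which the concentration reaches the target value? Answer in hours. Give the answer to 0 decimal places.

10 h

k = ln2 / t½ = 0.693147 / 23.0 = 0.03014 h⁻¹
t = ln(C₀ / C) / k = ln(7.820 / 5.78) / 0.03014
  = ln(1.353) / 0.03014 = 0.3023 / 0.03014 = 10.03 h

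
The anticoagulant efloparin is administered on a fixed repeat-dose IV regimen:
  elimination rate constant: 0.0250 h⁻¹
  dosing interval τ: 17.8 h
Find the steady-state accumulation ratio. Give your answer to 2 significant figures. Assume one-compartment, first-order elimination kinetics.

e^(−kτ) = e^(−0.02500 × 17.8) = 0.6408
Accumulation ratio R = 1 / (1 − e^(−kτ)) = 1 / (1 − 0.6408) = 2.784

2.8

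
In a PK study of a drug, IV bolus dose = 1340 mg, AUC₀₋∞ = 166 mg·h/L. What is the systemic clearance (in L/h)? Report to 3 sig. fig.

CL = Dose / AUC = 1340 / 166 = 8.072 L/h

8.07 L/h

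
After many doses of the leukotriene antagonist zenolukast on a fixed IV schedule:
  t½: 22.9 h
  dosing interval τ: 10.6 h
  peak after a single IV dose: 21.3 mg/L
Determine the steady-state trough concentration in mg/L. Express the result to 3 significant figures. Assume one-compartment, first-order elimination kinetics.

k = ln2 / t½ = 0.693147 / 22.9 = 0.03027 h⁻¹
e^(−kτ) = e^(−0.03027 × 10.6) = 0.7255
Accumulation ratio R = 1 / (1 − e^(−kτ)) = 1 / (1 − 0.7255) = 3.643
Steady-state trough = C₀ × R × e^(−kτ) = 21.3 × 3.643 × 0.7255 = 56.30 mg/L

56.3 mg/L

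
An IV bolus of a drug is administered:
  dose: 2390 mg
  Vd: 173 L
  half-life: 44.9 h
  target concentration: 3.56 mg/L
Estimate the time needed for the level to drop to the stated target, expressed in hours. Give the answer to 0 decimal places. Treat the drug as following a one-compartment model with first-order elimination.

C₀ = Dose / Vd = 2390 / 173 = 13.82 mg/L
k = ln2 / t½ = 0.693147 / 44.9 = 0.01544 h⁻¹
t = ln(C₀ / C) / k = ln(13.82 / 3.56) / 0.01544
  = ln(3.882) / 0.01544 = 1.356 / 0.01544 = 87.82 h

88 h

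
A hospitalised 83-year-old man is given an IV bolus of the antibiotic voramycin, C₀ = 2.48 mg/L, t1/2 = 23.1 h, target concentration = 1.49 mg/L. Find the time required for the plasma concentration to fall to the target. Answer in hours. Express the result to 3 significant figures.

17.0 h

k = ln2 / t½ = 0.693147 / 23.1 = 0.03001 h⁻¹
t = ln(C₀ / C) / k = ln(2.480 / 1.49) / 0.03001
  = ln(1.664) / 0.03001 = 0.5092 / 0.03001 = 16.97 h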